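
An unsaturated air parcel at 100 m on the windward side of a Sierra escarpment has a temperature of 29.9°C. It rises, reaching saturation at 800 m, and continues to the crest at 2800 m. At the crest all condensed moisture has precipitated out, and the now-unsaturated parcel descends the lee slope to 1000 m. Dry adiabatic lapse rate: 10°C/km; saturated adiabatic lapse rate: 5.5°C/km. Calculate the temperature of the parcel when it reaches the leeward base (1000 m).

29.9°C

From 100 m to 800 m (dry): cools by 10 × 0.7 = 7°C, giving 22.9°C.
From 800 m to 2800 m (saturated): cools by 5.5 × 2 = 11°C, giving 11.9°C.
From 2800 m to 1000 m (dry descent): warms by 10 × 1.8 = 18°C, giving 29.9°C.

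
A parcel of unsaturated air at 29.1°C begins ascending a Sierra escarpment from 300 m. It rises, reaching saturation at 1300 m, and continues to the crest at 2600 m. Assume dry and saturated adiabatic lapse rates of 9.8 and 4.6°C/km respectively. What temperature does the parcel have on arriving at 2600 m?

300 → 1300 m (dry, 9.8°C/km): ΔT = -9.8 × 1 = -9.8°C → T = 19.3°C
1300 → 2600 m (saturated, 4.6°C/km): ΔT = -4.6 × 1.3 = -5.98°C → T = 13.32°C

13.32°C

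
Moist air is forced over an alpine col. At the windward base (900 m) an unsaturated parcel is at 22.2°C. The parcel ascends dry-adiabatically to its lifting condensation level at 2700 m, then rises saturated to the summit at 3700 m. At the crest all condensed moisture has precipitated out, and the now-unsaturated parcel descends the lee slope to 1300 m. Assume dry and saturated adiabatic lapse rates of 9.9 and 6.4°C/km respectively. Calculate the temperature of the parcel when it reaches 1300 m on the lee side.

21.74°C

900–2700 m, dry: Δz = 1.8 km ⇒ ΔT = -17.82°C; T = 4.38°C
2700–3700 m, saturated: Δz = 1 km ⇒ ΔT = -6.4°C; T = -2.02°C
3700–1300 m, dry descent: Δz = 2.4 km ⇒ ΔT = +23.76°C; T = 21.74°C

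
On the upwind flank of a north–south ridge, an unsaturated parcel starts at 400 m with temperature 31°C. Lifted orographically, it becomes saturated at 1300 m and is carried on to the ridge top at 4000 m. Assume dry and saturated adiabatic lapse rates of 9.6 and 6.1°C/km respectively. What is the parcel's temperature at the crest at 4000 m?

400 → 1300 m (dry, 9.6°C/km): ΔT = -9.6 × 0.9 = -8.64°C → T = 22.36°C
1300 → 4000 m (saturated, 6.1°C/km): ΔT = -6.1 × 2.7 = -16.47°C → T = 5.89°C

5.89°C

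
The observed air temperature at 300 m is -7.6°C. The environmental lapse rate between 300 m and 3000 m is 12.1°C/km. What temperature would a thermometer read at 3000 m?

-40.27°C

From 300 m to 3000 m (environmental): cools by 12.1 × 2.7 = 32.67°C, giving -40.27°C.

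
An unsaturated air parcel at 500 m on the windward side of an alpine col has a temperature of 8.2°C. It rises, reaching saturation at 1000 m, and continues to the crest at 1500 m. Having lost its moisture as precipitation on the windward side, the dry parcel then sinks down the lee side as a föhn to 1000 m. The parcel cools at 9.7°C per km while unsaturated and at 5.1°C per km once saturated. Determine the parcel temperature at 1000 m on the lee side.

500 → 1000 m (dry, 9.7°C/km): ΔT = -9.7 × 0.5 = -4.85°C → T = 3.35°C
1000 → 1500 m (saturated, 5.1°C/km): ΔT = -5.1 × 0.5 = -2.55°C → T = 0.8°C
1500 → 1000 m (dry descent, 9.7°C/km): ΔT = +9.7 × 0.5 = +4.85°C → T = 5.65°C

5.65°C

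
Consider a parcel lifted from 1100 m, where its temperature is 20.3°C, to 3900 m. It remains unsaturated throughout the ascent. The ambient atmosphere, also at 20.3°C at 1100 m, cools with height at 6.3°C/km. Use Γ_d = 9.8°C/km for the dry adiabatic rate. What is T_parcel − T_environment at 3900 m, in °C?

Parcel:
  1100 → 3900 m (dry, 9.8°C/km): ΔT = -9.8 × 2.8 = -27.44°C → T = -7.14°C
Environment:
  1100 → 3900 m (environment, 6.3°C/km): ΔT = -6.3 × 2.8 = -17.64°C → T = 2.66°C
T_parcel − T_env = -7.14 − 2.66 = -9.8°C

-9.8°C (parcel cooler than environment)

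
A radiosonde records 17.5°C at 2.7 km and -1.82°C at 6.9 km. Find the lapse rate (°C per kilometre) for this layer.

Γ = −ΔT/Δz = (17.5 − (-1.82)) / (6900 − 2700) m
  = 19.32°C / 4.2 km = 4.6°C/km

4.6°C/km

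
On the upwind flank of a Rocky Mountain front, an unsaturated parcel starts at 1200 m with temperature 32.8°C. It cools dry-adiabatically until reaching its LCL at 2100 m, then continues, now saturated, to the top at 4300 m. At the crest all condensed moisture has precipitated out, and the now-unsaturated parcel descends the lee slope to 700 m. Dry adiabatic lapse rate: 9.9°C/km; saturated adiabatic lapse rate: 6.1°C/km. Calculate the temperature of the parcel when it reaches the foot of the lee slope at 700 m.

46.11°C

1200 → 2100 m (dry, 9.9°C/km): ΔT = -9.9 × 0.9 = -8.91°C → T = 23.89°C
2100 → 4300 m (saturated, 6.1°C/km): ΔT = -6.1 × 2.2 = -13.42°C → T = 10.47°C
4300 → 700 m (dry descent, 9.9°C/km): ΔT = +9.9 × 3.6 = +35.64°C → T = 46.11°C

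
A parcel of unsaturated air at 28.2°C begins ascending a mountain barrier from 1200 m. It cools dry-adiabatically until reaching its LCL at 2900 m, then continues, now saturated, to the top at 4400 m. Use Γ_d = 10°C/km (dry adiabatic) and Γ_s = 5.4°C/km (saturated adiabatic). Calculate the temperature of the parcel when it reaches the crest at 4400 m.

1200 → 2900 m (dry, 10°C/km): ΔT = -10 × 1.7 = -17°C → T = 11.2°C
2900 → 4400 m (saturated, 5.4°C/km): ΔT = -5.4 × 1.5 = -8.1°C → T = 3.1°C

3.1°C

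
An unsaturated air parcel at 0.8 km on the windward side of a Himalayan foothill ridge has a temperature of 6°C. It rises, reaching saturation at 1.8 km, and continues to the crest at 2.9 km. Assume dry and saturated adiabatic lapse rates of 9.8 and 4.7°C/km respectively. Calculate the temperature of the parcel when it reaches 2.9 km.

From 800 m to 1800 m (dry): cools by 9.8 × 1 = 9.8°C, giving -3.8°C.
From 1800 m to 2900 m (saturated): cools by 4.7 × 1.1 = 5.17°C, giving -8.97°C.

-8.97°C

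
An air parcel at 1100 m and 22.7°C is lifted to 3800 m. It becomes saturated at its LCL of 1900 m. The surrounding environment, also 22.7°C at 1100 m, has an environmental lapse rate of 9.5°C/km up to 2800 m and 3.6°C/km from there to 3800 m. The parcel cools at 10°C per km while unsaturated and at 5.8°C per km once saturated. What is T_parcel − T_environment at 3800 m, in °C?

Parcel:
  From 1100 m to 1900 m (dry): cools by 10 × 0.8 = 8°C, giving 14.7°C.
  From 1900 m to 3800 m (saturated): cools by 5.8 × 1.9 = 11.02°C, giving 3.68°C.
Environment:
  From 1100 m to 2800 m (environment, lower layer): cools by 9.5 × 1.7 = 16.15°C, giving 6.55°C.
  From 2800 m to 3800 m (environment, upper layer): cools by 3.6 × 1 = 3.6°C, giving 2.95°C.
T_parcel − T_env = 3.68 − 2.95 = +0.73°C

+0.73°C (parcel warmer than environment)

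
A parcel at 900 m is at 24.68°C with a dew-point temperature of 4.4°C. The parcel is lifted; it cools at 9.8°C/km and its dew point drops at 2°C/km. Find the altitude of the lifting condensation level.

3500 m

T and T_d converge at 9.8 − 2 = 7.8°C per km
Height above start = (24.68 − 4.4) / 7.8 = 2.6 km
LCL altitude = 900 m + 2600 m = 3500 m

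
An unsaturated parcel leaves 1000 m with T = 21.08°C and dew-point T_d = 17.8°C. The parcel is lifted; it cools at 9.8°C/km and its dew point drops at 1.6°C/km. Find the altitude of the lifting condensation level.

1400 m

T and T_d converge at 9.8 − 1.6 = 8.2°C per km
Height above start = (21.08 − 17.8) / 8.2 = 0.4 km
LCL altitude = 1000 m + 400 m = 1400 m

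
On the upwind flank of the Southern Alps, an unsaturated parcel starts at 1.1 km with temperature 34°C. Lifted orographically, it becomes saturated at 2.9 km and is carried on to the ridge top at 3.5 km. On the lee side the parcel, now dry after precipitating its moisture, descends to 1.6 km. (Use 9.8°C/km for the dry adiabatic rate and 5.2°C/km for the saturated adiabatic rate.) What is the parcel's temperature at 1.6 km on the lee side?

From 1100 m to 2900 m (dry): cools by 9.8 × 1.8 = 17.64°C, giving 16.36°C.
From 2900 m to 3500 m (saturated): cools by 5.2 × 0.6 = 3.12°C, giving 13.24°C.
From 3500 m to 1600 m (dry descent): warms by 9.8 × 1.9 = 18.62°C, giving 31.86°C.

31.86°C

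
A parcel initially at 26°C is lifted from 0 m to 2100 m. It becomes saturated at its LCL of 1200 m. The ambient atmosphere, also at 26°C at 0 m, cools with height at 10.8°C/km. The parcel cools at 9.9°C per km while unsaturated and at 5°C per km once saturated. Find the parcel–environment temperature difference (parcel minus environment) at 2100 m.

+6.3°C (parcel warmer than environment)

Parcel:
  Dry to 1200 m: -9.9 × 1.2 km = -11.88°C, so T = 14.12°C.
  Saturated to 2100 m: -5 × 0.9 km = -4.5°C, so T = 9.62°C.
Environment:
  Environment to 2100 m: -10.8 × 2.1 km = -22.68°C, so T = 3.32°C.
T_parcel − T_env = 9.62 − 3.32 = +6.3°C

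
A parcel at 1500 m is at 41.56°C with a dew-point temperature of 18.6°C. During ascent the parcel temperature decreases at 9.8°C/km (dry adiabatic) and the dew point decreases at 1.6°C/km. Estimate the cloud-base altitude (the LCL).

T and T_d converge at 9.8 − 1.6 = 8.2°C per km
Height above start = (41.56 − 18.6) / 8.2 = 2.8 km
LCL altitude = 1500 m + 2800 m = 4300 m

4300 m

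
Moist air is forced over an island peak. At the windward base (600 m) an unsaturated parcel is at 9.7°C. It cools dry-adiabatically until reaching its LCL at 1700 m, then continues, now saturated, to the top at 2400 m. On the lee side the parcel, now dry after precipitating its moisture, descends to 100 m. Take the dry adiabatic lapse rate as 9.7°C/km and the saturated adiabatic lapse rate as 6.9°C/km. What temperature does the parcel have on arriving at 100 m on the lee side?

16.51°C

Dry to 1700 m: -9.7 × 1.1 km = -10.67°C, so T = -0.97°C.
Saturated to 2400 m: -6.9 × 0.7 km = -4.83°C, so T = -5.8°C.
Dry descent to 100 m: +9.7 × 2.3 km = +22.31°C, so T = 16.51°C.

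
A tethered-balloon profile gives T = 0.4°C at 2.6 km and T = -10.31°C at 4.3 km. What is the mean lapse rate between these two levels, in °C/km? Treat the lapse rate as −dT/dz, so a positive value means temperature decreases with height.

Γ = −ΔT/Δz = (0.4 − (-10.31)) / (4300 − 2600) m
  = 10.71°C / 1.7 km = 6.3°C/km

6.3°C/km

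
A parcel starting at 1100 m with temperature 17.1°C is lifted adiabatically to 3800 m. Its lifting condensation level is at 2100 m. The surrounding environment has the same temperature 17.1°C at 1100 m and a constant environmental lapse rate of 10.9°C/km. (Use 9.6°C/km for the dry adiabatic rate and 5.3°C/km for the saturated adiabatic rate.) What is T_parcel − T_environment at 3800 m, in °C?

+10.82°C (parcel warmer than environment)

Parcel:
  1100 → 2100 m (dry, 9.6°C/km): ΔT = -9.6 × 1 = -9.6°C → T = 7.5°C
  2100 → 3800 m (saturated, 5.3°C/km): ΔT = -5.3 × 1.7 = -9.01°C → T = -1.51°C
Environment:
  1100 → 3800 m (environment, 10.9°C/km): ΔT = -10.9 × 2.7 = -29.43°C → T = -12.33°C
T_parcel − T_env = -1.51 − (-12.33) = +10.82°C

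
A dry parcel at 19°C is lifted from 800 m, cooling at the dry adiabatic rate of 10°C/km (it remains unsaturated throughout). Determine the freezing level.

2700 m

Height above start = (19 − 0) / 10 = 1.9 km
Altitude = 800 m + 1900 m = 2700 m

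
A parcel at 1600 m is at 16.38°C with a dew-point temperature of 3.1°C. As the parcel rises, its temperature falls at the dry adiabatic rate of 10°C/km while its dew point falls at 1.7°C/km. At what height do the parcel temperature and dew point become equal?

3200 m

T and T_d converge at 10 − 1.7 = 8.3°C per km
Height above start = (16.38 − 3.1) / 8.3 = 1.6 km
LCL altitude = 1600 m + 1600 m = 3200 m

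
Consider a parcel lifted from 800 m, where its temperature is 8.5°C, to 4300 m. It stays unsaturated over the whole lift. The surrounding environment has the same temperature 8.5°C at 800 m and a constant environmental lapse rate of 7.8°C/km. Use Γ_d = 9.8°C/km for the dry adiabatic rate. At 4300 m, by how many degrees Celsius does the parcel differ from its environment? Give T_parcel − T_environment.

-7°C (parcel cooler than environment)

Parcel:
  From 800 m to 4300 m (dry): cools by 9.8 × 3.5 = 34.3°C, giving -25.8°C.
Environment:
  From 800 m to 4300 m (environment): cools by 7.8 × 3.5 = 27.3°C, giving -18.8°C.
T_parcel − T_env = -25.8 − (-18.8) = -7°C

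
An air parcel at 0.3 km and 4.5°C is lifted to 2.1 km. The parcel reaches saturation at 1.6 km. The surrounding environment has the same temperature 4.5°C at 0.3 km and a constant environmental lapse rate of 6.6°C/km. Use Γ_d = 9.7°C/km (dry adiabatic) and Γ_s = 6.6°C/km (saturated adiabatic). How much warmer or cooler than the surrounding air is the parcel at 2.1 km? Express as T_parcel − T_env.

Parcel:
  From 300 m to 1600 m (dry): cools by 9.7 × 1.3 = 12.61°C, giving -8.11°C.
  From 1600 m to 2100 m (saturated): cools by 6.6 × 0.5 = 3.3°C, giving -11.41°C.
Environment:
  From 300 m to 2100 m (environment): cools by 6.6 × 1.8 = 11.88°C, giving -7.38°C.
T_parcel − T_env = -11.41 − (-7.38) = -4.03°C

-4.03°C (parcel cooler than environment)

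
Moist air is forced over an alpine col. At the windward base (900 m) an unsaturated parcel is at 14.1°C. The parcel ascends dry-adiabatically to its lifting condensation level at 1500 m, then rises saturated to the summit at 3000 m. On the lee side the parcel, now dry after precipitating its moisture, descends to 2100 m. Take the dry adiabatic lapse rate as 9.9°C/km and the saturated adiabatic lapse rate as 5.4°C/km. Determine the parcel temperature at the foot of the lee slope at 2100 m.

900 → 1500 m (dry, 9.9°C/km): ΔT = -9.9 × 0.6 = -5.94°C → T = 8.16°C
1500 → 3000 m (saturated, 5.4°C/km): ΔT = -5.4 × 1.5 = -8.1°C → T = 0.06°C
3000 → 2100 m (dry descent, 9.9°C/km): ΔT = +9.9 × 0.9 = +8.91°C → T = 8.97°C

8.97°C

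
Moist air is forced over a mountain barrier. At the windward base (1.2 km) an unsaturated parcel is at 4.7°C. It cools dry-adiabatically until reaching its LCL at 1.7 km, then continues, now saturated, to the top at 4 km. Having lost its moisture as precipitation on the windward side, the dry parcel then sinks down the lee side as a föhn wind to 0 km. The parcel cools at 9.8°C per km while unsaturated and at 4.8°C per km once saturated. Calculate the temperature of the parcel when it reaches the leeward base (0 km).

27.96°C

Dry to 1700 m: -9.8 × 0.5 km = -4.9°C, so T = -0.2°C.
Saturated to 4000 m: -4.8 × 2.3 km = -11.04°C, so T = -11.24°C.
Dry descent to 0 m: +9.8 × 4 km = +39.2°C, so T = 27.96°C.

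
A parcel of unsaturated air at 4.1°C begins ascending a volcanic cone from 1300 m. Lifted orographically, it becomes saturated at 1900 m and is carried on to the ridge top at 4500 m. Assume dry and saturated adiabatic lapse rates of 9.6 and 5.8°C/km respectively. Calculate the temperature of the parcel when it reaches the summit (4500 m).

-16.74°C

Dry to 1900 m: -9.6 × 0.6 km = -5.76°C, so T = -1.66°C.
Saturated to 4500 m: -5.8 × 2.6 km = -15.08°C, so T = -16.74°C.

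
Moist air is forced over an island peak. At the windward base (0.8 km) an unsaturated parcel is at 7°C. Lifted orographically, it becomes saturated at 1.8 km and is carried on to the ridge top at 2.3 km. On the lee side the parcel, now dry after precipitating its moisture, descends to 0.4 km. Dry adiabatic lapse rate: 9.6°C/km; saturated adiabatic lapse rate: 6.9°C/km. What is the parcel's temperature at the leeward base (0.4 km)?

12.19°C

800–1800 m, dry: Δz = 1 km ⇒ ΔT = -9.6°C; T = -2.6°C
1800–2300 m, saturated: Δz = 0.5 km ⇒ ΔT = -3.45°C; T = -6.05°C
2300–400 m, dry descent: Δz = 1.9 km ⇒ ΔT = +18.24°C; T = 12.19°C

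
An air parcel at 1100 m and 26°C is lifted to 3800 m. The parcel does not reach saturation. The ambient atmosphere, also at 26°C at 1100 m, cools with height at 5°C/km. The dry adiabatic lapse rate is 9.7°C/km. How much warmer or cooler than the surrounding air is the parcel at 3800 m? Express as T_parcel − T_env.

-12.69°C (parcel cooler than environment)

Parcel:
  Dry to 3800 m: -9.7 × 2.7 km = -26.19°C, so T = -0.19°C.
Environment:
  Environment to 3800 m: -5 × 2.7 km = -13.5°C, so T = 12.5°C.
T_parcel − T_env = -0.19 − 12.5 = -12.69°C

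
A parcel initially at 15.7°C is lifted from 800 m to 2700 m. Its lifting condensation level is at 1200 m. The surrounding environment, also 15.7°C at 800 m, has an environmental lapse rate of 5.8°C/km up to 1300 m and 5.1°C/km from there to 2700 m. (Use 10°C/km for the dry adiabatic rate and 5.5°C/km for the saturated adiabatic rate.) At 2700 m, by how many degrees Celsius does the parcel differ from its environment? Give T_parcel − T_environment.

-2.21°C (parcel cooler than environment)

Parcel:
  800 → 1200 m (dry, 10°C/km): ΔT = -10 × 0.4 = -4°C → T = 11.7°C
  1200 → 2700 m (saturated, 5.5°C/km): ΔT = -5.5 × 1.5 = -8.25°C → T = 3.45°C
Environment:
  800 → 1300 m (environment, lower layer, 5.8°C/km): ΔT = -5.8 × 0.5 = -2.9°C → T = 12.8°C
  1300 → 2700 m (environment, upper layer, 5.1°C/km): ΔT = -5.1 × 1.4 = -7.14°C → T = 5.66°C
T_parcel − T_env = 3.45 − 5.66 = -2.21°C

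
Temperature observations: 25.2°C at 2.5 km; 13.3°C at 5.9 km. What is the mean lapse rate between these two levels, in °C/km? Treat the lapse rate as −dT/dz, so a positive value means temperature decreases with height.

3.5°C/km

Γ = −ΔT/Δz = (25.2 − 13.3) / (5900 − 2500) m
  = 11.9°C / 3.4 km = 3.5°C/km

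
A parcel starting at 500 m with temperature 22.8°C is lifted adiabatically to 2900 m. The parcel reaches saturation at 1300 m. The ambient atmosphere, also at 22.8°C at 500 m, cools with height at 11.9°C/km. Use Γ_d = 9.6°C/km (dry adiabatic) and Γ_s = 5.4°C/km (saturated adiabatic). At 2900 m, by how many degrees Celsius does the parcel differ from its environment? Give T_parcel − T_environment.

Parcel:
  500 → 1300 m (dry, 9.6°C/km): ΔT = -9.6 × 0.8 = -7.68°C → T = 15.12°C
  1300 → 2900 m (saturated, 5.4°C/km): ΔT = -5.4 × 1.6 = -8.64°C → T = 6.48°C
Environment:
  500 → 2900 m (environment, 11.9°C/km): ΔT = -11.9 × 2.4 = -28.56°C → T = -5.76°C
T_parcel − T_env = 6.48 − (-5.76) = +12.24°C

+12.24°C (parcel warmer than environment)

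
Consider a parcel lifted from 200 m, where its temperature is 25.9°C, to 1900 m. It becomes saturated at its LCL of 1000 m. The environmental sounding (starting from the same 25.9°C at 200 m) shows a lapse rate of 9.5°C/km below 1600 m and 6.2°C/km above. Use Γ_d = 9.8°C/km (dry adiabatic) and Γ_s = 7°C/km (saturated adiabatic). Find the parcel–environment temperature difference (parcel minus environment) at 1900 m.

+1.02°C (parcel warmer than environment)

Parcel:
  From 200 m to 1000 m (dry): cools by 9.8 × 0.8 = 7.84°C, giving 18.06°C.
  From 1000 m to 1900 m (saturated): cools by 7 × 0.9 = 6.3°C, giving 11.76°C.
Environment:
  From 200 m to 1600 m (environment, lower layer): cools by 9.5 × 1.4 = 13.3°C, giving 12.6°C.
  From 1600 m to 1900 m (environment, upper layer): cools by 6.2 × 0.3 = 1.86°C, giving 10.74°C.
T_parcel − T_env = 11.76 − 10.74 = +1.02°C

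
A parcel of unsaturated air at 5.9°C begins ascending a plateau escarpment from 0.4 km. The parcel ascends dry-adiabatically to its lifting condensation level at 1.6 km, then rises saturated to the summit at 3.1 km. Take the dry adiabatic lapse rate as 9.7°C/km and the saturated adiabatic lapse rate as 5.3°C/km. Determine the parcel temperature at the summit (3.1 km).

-13.69°C

400 → 1600 m (dry, 9.7°C/km): ΔT = -9.7 × 1.2 = -11.64°C → T = -5.74°C
1600 → 3100 m (saturated, 5.3°C/km): ΔT = -5.3 × 1.5 = -7.95°C → T = -13.69°C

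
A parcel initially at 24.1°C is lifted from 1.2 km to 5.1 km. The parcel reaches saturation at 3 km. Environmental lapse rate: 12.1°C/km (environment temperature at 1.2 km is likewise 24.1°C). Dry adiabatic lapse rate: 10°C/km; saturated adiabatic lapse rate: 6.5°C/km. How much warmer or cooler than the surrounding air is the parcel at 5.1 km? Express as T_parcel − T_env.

Parcel:
  1200 → 3000 m (dry, 10°C/km): ΔT = -10 × 1.8 = -18°C → T = 6.1°C
  3000 → 5100 m (saturated, 6.5°C/km): ΔT = -6.5 × 2.1 = -13.65°C → T = -7.55°C
Environment:
  1200 → 5100 m (environment, 12.1°C/km): ΔT = -12.1 × 3.9 = -47.19°C → T = -23.09°C
T_parcel − T_env = -7.55 − (-23.09) = +15.54°C

+15.54°C (parcel warmer than environment)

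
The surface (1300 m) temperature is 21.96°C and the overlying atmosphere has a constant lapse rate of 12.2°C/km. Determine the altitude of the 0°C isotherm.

3100 m

Height above start = (21.96 − 0) / 12.2 = 1.8 km
Altitude = 1300 m + 1800 m = 3100 m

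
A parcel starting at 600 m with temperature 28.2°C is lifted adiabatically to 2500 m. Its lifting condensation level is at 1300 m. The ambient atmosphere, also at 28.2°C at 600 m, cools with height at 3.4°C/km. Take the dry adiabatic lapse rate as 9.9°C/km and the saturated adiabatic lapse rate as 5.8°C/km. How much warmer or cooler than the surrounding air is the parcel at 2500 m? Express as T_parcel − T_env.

Parcel:
  600 → 1300 m (dry, 9.9°C/km): ΔT = -9.9 × 0.7 = -6.93°C → T = 21.27°C
  1300 → 2500 m (saturated, 5.8°C/km): ΔT = -5.8 × 1.2 = -6.96°C → T = 14.31°C
Environment:
  600 → 2500 m (environment, 3.4°C/km): ΔT = -3.4 × 1.9 = -6.46°C → T = 21.74°C
T_parcel − T_env = 14.31 − 21.74 = -7.43°C

-7.43°C (parcel cooler than environment)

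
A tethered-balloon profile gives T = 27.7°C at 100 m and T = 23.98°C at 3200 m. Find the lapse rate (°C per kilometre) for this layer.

Γ = −ΔT/Δz = (27.7 − 23.98) / (3200 − 100) m
  = 3.72°C / 3.1 km = 1.2°C/km

1.2°C/km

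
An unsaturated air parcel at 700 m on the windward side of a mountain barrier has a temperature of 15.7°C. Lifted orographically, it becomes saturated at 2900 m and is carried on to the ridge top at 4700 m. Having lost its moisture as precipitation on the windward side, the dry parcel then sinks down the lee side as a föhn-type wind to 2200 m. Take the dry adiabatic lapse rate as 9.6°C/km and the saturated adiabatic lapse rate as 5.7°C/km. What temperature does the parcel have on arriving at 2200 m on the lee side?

From 700 m to 2900 m (dry): cools by 9.6 × 2.2 = 21.12°C, giving -5.42°C.
From 2900 m to 4700 m (saturated): cools by 5.7 × 1.8 = 10.26°C, giving -15.68°C.
From 4700 m to 2200 m (dry descent): warms by 9.6 × 2.5 = 24°C, giving 8.32°C.

8.32°C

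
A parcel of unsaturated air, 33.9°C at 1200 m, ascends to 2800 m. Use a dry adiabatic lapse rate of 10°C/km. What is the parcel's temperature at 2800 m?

Dry adiabatic to 2800 m: -10 × 1.6 km = -16°C, so T = 17.9°C.

17.9°C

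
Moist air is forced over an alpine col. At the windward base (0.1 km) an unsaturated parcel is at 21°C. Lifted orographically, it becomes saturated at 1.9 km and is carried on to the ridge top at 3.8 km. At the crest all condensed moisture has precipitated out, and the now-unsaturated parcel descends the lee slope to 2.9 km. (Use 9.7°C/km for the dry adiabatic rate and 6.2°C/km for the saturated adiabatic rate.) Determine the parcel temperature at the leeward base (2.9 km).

0.49°C

Dry to 1900 m: -9.7 × 1.8 km = -17.46°C, so T = 3.54°C.
Saturated to 3800 m: -6.2 × 1.9 km = -11.78°C, so T = -8.24°C.
Dry descent to 2900 m: +9.7 × 0.9 km = +8.73°C, so T = 0.49°C.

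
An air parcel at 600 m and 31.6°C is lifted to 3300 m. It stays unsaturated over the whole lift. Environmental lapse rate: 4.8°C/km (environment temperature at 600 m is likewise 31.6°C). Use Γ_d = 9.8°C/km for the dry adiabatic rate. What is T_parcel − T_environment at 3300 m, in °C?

Parcel:
  Dry to 3300 m: -9.8 × 2.7 km = -26.46°C, so T = 5.14°C.
Environment:
  Environment to 3300 m: -4.8 × 2.7 km = -12.96°C, so T = 18.64°C.
T_parcel − T_env = 5.14 − 18.64 = -13.5°C

-13.5°C (parcel cooler than environment)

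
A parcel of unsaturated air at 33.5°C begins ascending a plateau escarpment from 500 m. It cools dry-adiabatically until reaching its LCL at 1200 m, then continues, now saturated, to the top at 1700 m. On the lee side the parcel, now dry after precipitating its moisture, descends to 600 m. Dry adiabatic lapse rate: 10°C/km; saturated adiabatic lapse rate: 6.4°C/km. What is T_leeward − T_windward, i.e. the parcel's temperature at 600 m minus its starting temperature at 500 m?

+0.8°C

Dry to 1200 m: -10 × 0.7 km = -7°C, so T = 26.5°C.
Saturated to 1700 m: -6.4 × 0.5 km = -3.2°C, so T = 23.3°C.
Dry descent to 600 m: +10 × 1.1 km = +11°C, so T = 34.3°C.
Net change vs windward start: 34.3 − 33.5 = +0.8°C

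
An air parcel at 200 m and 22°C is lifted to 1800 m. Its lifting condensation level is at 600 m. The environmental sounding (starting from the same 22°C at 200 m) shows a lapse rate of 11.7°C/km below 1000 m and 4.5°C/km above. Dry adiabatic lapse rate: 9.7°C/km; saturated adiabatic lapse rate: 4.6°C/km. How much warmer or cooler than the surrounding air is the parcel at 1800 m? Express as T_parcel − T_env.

+3.56°C (parcel warmer than environment)

Parcel:
  Dry to 600 m: -9.7 × 0.4 km = -3.88°C, so T = 18.12°C.
  Saturated to 1800 m: -4.6 × 1.2 km = -5.52°C, so T = 12.6°C.
Environment:
  Environment, lower layer to 1000 m: -11.7 × 0.8 km = -9.36°C, so T = 12.64°C.
  Environment, upper layer to 1800 m: -4.5 × 0.8 km = -3.6°C, so T = 9.04°C.
T_parcel − T_env = 12.6 − 9.04 = +3.56°C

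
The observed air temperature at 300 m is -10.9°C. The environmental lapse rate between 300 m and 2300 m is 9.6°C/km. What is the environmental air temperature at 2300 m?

From 300 m to 2300 m (environmental): cools by 9.6 × 2 = 19.2°C, giving -30.1°C.

-30.1°C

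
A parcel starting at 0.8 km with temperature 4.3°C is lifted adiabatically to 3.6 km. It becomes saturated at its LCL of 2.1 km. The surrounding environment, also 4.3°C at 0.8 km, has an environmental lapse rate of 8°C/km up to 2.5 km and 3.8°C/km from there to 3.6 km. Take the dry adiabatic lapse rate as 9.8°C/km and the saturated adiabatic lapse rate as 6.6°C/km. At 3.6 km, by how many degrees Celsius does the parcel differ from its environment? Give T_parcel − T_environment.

-4.86°C (parcel cooler than environment)

Parcel:
  Dry to 2100 m: -9.8 × 1.3 km = -12.74°C, so T = -8.44°C.
  Saturated to 3600 m: -6.6 × 1.5 km = -9.9°C, so T = -18.34°C.
Environment:
  Environment, lower layer to 2500 m: -8 × 1.7 km = -13.6°C, so T = -9.3°C.
  Environment, upper layer to 3600 m: -3.8 × 1.1 km = -4.18°C, so T = -13.48°C.
T_parcel − T_env = -18.34 − (-13.48) = -4.86°C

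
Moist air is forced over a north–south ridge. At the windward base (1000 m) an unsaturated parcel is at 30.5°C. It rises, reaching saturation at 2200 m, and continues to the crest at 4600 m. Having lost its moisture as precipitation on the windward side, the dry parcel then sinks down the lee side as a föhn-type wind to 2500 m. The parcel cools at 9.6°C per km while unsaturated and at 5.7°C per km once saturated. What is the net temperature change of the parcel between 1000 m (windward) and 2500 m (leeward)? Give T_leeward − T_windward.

Dry to 2200 m: -9.6 × 1.2 km = -11.52°C, so T = 18.98°C.
Saturated to 4600 m: -5.7 × 2.4 km = -13.68°C, so T = 5.3°C.
Dry descent to 2500 m: +9.6 × 2.1 km = +20.16°C, so T = 25.46°C.
Net change vs windward start: 25.46 − 30.5 = -5.04°C

-5.04°C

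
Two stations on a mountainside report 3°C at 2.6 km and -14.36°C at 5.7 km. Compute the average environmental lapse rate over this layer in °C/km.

5.6°C/km

Γ = −ΔT/Δz = (3 − (-14.36)) / (5700 − 2600) m
  = 17.36°C / 3.1 km = 5.6°C/km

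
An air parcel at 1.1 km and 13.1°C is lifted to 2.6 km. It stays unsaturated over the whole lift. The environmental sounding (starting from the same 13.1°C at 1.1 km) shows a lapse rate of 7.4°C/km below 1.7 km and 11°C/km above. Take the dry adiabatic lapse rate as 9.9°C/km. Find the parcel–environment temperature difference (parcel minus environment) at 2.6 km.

Parcel:
  1100–2600 m, dry: Δz = 1.5 km ⇒ ΔT = -14.85°C; T = -1.75°C
Environment:
  1100–1700 m, environment, lower layer: Δz = 0.6 km ⇒ ΔT = -4.44°C; T = 8.66°C
  1700–2600 m, environment, upper layer: Δz = 0.9 km ⇒ ΔT = -9.9°C; T = -1.24°C
T_parcel − T_env = -1.75 − (-1.24) = -0.51°C

-0.51°C (parcel cooler than environment)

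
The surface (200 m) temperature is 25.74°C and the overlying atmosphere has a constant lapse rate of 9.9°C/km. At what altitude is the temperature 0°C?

Height above start = (25.74 − 0) / 9.9 = 2.6 km
Altitude = 200 m + 2600 m = 2800 m

2800 m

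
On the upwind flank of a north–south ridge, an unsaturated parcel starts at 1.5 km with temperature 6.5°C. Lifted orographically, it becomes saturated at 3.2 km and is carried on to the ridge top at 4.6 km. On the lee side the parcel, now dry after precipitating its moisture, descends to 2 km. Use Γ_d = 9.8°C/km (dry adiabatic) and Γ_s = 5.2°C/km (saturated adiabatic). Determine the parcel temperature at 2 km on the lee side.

8.04°C

From 1500 m to 3200 m (dry): cools by 9.8 × 1.7 = 16.66°C, giving -10.16°C.
From 3200 m to 4600 m (saturated): cools by 5.2 × 1.4 = 7.28°C, giving -17.44°C.
From 4600 m to 2000 m (dry descent): warms by 9.8 × 2.6 = 25.48°C, giving 8.04°C.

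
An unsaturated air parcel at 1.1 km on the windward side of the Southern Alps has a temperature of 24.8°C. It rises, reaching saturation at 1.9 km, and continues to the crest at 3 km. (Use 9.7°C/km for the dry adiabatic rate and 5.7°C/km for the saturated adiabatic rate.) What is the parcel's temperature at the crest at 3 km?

Dry to 1900 m: -9.7 × 0.8 km = -7.76°C, so T = 17.04°C.
Saturated to 3000 m: -5.7 × 1.1 km = -6.27°C, so T = 10.77°C.

10.77°C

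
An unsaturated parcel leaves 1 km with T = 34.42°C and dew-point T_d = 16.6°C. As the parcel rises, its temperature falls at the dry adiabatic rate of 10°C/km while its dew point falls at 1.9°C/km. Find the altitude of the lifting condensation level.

T and T_d converge at 10 − 1.9 = 8.1°C per km
Height above start = (34.42 − 16.6) / 8.1 = 2.2 km
LCL altitude = 1000 m + 2200 m = 3200 m

3.2 km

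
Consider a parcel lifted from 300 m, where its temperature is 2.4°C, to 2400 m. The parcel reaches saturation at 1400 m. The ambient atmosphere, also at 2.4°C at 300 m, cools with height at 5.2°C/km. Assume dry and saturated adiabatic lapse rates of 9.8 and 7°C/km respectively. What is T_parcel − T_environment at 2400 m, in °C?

-6.86°C (parcel cooler than environment)

Parcel:
  Dry to 1400 m: -9.8 × 1.1 km = -10.78°C, so T = -8.38°C.
  Saturated to 2400 m: -7 × 1 km = -7°C, so T = -15.38°C.
Environment:
  Environment to 2400 m: -5.2 × 2.1 km = -10.92°C, so T = -8.52°C.
T_parcel − T_env = -15.38 − (-8.52) = -6.86°C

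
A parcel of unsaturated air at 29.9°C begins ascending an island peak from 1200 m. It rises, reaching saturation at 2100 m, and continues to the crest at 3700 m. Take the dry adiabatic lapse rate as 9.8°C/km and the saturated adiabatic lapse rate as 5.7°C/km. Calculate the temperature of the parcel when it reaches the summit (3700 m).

1200 → 2100 m (dry, 9.8°C/km): ΔT = -9.8 × 0.9 = -8.82°C → T = 21.08°C
2100 → 3700 m (saturated, 5.7°C/km): ΔT = -5.7 × 1.6 = -9.12°C → T = 11.96°C

11.96°C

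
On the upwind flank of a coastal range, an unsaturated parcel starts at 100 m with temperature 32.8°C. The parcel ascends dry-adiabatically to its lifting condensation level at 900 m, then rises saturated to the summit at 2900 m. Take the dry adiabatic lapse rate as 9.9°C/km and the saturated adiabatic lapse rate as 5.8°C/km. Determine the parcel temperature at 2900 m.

13.28°C

100 → 900 m (dry, 9.9°C/km): ΔT = -9.9 × 0.8 = -7.92°C → T = 24.88°C
900 → 2900 m (saturated, 5.8°C/km): ΔT = -5.8 × 2 = -11.6°C → T = 13.28°C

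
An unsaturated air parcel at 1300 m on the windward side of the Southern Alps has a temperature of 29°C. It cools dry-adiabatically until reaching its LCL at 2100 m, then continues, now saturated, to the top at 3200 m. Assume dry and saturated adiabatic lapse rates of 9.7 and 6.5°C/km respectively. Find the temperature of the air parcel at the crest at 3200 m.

14.09°C

1300 → 2100 m (dry, 9.7°C/km): ΔT = -9.7 × 0.8 = -7.76°C → T = 21.24°C
2100 → 3200 m (saturated, 6.5°C/km): ΔT = -6.5 × 1.1 = -7.15°C → T = 14.09°C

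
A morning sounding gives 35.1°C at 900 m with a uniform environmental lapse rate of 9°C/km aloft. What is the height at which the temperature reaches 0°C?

4800 m

Height above start = (35.1 − 0) / 9 = 3.9 km
Altitude = 900 m + 3900 m = 4800 m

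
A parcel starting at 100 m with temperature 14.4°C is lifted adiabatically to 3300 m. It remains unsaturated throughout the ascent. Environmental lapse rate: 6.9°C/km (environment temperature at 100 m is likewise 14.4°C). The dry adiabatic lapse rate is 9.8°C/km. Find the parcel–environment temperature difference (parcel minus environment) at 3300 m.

Parcel:
  From 100 m to 3300 m (dry): cools by 9.8 × 3.2 = 31.36°C, giving -16.96°C.
Environment:
  From 100 m to 3300 m (environment): cools by 6.9 × 3.2 = 22.08°C, giving -7.68°C.
T_parcel − T_env = -16.96 − (-7.68) = -9.28°C

-9.28°C (parcel cooler than environment)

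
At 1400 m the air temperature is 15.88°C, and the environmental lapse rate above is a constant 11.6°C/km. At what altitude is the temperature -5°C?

3200 m

Height above start = (15.88 − (-5)) / 11.6 = 1.8 km
Altitude = 1400 m + 1800 m = 3200 m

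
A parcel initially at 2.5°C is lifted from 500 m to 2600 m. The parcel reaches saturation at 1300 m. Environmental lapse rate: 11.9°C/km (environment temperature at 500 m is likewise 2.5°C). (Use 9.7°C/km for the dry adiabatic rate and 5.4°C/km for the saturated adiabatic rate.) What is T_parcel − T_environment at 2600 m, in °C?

+10.21°C (parcel warmer than environment)

Parcel:
  From 500 m to 1300 m (dry): cools by 9.7 × 0.8 = 7.76°C, giving -5.26°C.
  From 1300 m to 2600 m (saturated): cools by 5.4 × 1.3 = 7.02°C, giving -12.28°C.
Environment:
  From 500 m to 2600 m (environment): cools by 11.9 × 2.1 = 24.99°C, giving -22.49°C.
T_parcel − T_env = -12.28 − (-22.49) = +10.21°C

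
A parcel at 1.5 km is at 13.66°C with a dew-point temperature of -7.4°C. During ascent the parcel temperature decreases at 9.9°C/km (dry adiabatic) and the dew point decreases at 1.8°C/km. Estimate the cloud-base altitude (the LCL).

4.1 km

T and T_d converge at 9.9 − 1.8 = 8.1°C per km
Height above start = (13.66 − (-7.4)) / 8.1 = 2.6 km
LCL altitude = 1500 m + 2600 m = 4100 m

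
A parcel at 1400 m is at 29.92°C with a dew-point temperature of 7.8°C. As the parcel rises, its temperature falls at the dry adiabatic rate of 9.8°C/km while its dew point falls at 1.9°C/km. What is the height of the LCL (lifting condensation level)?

4200 m

T and T_d converge at 9.8 − 1.9 = 7.9°C per km
Height above start = (29.92 − 7.8) / 7.9 = 2.8 km
LCL altitude = 1400 m + 2800 m = 4200 m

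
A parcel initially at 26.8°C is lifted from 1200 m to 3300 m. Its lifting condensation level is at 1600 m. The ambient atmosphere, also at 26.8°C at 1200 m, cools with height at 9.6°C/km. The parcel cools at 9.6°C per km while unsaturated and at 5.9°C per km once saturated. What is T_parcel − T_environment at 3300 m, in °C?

+6.29°C (parcel warmer than environment)

Parcel:
  1200–1600 m, dry: Δz = 0.4 km ⇒ ΔT = -3.84°C; T = 22.96°C
  1600–3300 m, saturated: Δz = 1.7 km ⇒ ΔT = -10.03°C; T = 12.93°C
Environment:
  1200–3300 m, environment: Δz = 2.1 km ⇒ ΔT = -20.16°C; T = 6.64°C
T_parcel − T_env = 12.93 − 6.64 = +6.29°C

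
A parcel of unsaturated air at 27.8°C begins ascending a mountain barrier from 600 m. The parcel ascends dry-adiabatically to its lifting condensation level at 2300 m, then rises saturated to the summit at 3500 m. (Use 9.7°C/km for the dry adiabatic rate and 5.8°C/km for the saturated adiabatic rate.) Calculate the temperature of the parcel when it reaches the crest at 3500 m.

Dry to 2300 m: -9.7 × 1.7 km = -16.49°C, so T = 11.31°C.
Saturated to 3500 m: -5.8 × 1.2 km = -6.96°C, so T = 4.35°C.

4.35°C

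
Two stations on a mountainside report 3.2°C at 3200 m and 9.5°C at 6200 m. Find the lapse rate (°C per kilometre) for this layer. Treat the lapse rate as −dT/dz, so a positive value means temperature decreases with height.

-2.1°C/km

Γ = −ΔT/Δz = (3.2 − 9.5) / (6200 − 3200) m
  = -6.3°C / 3 km = -2.1°C/km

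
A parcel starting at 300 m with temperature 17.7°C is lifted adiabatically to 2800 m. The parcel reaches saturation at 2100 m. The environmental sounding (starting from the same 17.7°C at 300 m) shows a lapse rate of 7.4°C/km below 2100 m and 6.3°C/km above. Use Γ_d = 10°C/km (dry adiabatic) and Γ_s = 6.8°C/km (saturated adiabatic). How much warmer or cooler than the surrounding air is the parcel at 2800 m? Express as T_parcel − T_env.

Parcel:
  300 → 2100 m (dry, 10°C/km): ΔT = -10 × 1.8 = -18°C → T = -0.3°C
  2100 → 2800 m (saturated, 6.8°C/km): ΔT = -6.8 × 0.7 = -4.76°C → T = -5.06°C
Environment:
  300 → 2100 m (environment, lower layer, 7.4°C/km): ΔT = -7.4 × 1.8 = -13.32°C → T = 4.38°C
  2100 → 2800 m (environment, upper layer, 6.3°C/km): ΔT = -6.3 × 0.7 = -4.41°C → T = -0.03°C
T_parcel − T_env = -5.06 − (-0.03) = -5.03°C

-5.03°C (parcel cooler than environment)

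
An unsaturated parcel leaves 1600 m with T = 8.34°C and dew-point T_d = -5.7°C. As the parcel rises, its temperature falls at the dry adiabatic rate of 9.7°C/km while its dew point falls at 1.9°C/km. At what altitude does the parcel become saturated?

3400 m

T and T_d converge at 9.7 − 1.9 = 7.8°C per km
Height above start = (8.34 − (-5.7)) / 7.8 = 1.8 km
LCL altitude = 1600 m + 1800 m = 3400 m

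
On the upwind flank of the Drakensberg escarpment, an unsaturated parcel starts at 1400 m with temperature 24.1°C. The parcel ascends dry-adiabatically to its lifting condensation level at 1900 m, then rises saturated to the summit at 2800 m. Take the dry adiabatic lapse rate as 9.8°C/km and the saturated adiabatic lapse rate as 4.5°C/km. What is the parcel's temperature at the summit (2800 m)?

15.15°C

1400 → 1900 m (dry, 9.8°C/km): ΔT = -9.8 × 0.5 = -4.9°C → T = 19.2°C
1900 → 2800 m (saturated, 4.5°C/km): ΔT = -4.5 × 0.9 = -4.05°C → T = 15.15°C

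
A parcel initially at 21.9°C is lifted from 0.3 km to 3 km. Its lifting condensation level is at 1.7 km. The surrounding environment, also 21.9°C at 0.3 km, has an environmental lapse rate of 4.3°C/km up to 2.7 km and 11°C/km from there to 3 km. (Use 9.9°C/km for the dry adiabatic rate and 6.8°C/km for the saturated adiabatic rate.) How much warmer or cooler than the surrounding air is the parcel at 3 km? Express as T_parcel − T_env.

Parcel:
  Dry to 1700 m: -9.9 × 1.4 km = -13.86°C, so T = 8.04°C.
  Saturated to 3000 m: -6.8 × 1.3 km = -8.84°C, so T = -0.8°C.
Environment:
  Environment, lower layer to 2700 m: -4.3 × 2.4 km = -10.32°C, so T = 11.58°C.
  Environment, upper layer to 3000 m: -11 × 0.3 km = -3.3°C, so T = 8.28°C.
T_parcel − T_env = -0.8 − 8.28 = -9.08°C

-9.08°C (parcel cooler than environment)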